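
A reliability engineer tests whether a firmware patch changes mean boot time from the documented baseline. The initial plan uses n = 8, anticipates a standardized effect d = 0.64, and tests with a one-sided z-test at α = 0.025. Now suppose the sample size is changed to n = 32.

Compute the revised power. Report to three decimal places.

With n = 32: δ = d·√n = 0.64 × √32 = 3.6204. Critical value z_{0.025} = 1.960.
Revised power = Φ(δ − 1.960) = Φ(1.660) = 0.9516.

Power ≈ 0.952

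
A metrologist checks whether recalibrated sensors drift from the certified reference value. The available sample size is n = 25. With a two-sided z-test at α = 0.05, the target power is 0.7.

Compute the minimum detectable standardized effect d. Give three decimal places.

Required noncentrality: δ = z_{0.025} + z_{0.30} = 1.960 + 0.524 = 2.484.
(The second rejection-region term Φ(−δ − z_{α/2}) is negligible and dropped.)
δ = d·√n ⇒ d = δ/√n = 2.484/√25 = 0.4969.

d ≈ 0.497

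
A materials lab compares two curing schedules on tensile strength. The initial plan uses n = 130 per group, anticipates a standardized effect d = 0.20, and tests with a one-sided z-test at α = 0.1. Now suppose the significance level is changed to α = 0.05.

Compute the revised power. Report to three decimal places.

δ = d·√(n/2) = 0.20 × √(130/2) = 1.6125 (unchanged). New critical value: z_{0.05} = 1.645.
Revised power = Φ(δ − 1.645) = Φ(-0.032) = 0.4871.

Power ≈ 0.487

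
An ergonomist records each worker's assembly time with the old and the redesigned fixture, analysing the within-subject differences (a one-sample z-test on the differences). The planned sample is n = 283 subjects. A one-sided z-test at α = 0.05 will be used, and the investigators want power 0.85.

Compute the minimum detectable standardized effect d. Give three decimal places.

Need Φ(δ − 1.645) = 0.85, so δ = 1.645 + 1.036 = 2.681.
δ = d·√n ⇒ d = δ/√n = 2.681/√283 = 0.1594.

d ≈ 0.159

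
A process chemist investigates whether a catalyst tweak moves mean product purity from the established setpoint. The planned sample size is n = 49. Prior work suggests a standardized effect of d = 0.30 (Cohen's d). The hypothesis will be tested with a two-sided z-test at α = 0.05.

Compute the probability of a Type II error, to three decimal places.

Noncentrality parameter: λ = d·√n = 0.30 × √49 = 2.1000
Critical value for a two-sided test at α = 0.05: z_{α/2} = 1.960.
Power = Φ(λ − 1.960) + Φ(−λ − 1.960) = Φ(0.140) + Φ(-4.060) = 0.5557 + 0.0000 = 0.5557.
Type II error: β = 1 − power = 1 − 0.5557 = 0.4443.

β ≈ 0.444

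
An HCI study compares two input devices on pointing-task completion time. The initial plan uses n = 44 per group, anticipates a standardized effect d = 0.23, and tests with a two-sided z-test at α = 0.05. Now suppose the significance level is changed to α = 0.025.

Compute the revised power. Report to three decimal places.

δ = d·√(n/2) = 0.23 × √(44/2) = 1.0788 (unchanged). New critical value: z_{0.0125} = 2.241.
Revised power = Φ(δ − 2.241) + Φ(−δ − 2.241) = Φ(-1.163) + Φ(-3.320) = 0.1225 + 0.0004 = 0.1229.

Power ≈ 0.123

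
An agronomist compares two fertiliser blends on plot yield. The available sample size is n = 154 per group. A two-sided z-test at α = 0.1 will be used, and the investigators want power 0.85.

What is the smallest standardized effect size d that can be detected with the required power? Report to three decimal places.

d ≈ 0.306

Need Φ(δ − 1.645) = 0.85, so δ = 1.645 + 1.036 = 2.681.
(The second rejection-region term Φ(−δ − z_{α/2}) is negligible and dropped.)
δ = d·√(n/2) ⇒ d = δ/√(n/2) = 2.681/√(154/2) = 0.3056.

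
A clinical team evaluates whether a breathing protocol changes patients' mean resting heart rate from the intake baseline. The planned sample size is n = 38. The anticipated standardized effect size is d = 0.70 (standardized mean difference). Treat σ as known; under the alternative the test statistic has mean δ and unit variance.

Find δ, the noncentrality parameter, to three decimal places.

δ ≈ 4.315

δ = d·√n = 0.70 × √38 = 4.3151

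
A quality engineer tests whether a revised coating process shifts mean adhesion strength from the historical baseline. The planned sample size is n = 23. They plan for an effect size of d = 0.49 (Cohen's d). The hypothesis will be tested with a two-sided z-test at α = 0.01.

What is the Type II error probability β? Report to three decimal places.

Noncentrality parameter: δ = d·√n = 0.49 × √23 = 2.3500
Critical value for a two-sided test at α = 0.01: z_{α/2} = 2.576.
Power = Φ(δ − 2.576) + Φ(−δ − 2.576) = Φ(-0.226) + Φ(-4.926) = 0.4107 + 0.0000 = 0.4107.
Type II error: β = 1 − power = 1 − 0.4107 = 0.5893.

β ≈ 0.589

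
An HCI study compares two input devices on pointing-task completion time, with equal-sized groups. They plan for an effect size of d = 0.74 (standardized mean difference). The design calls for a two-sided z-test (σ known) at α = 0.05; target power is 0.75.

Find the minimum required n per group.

Set Φ(δ − 1.960) = 0.75; then δ − 1.960 = Φ⁻¹(0.75) = 0.674, giving δ = 2.634.
(For δ > 0 the lower-tail rejection region contributes negligibly to power, so the one-term inversion is standard.)
δ = d·√(n/2) ⇒ n = 2(δ/d)² = 2 × (2.634 / 0.74)² = 25.35.
Rounding up, n = 26 per group.

n = 26 per group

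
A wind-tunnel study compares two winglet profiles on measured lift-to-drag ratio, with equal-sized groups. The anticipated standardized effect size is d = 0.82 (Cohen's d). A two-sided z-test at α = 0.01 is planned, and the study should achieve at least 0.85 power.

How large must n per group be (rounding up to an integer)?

n = 39 per group

Set Φ(δ − 2.576) = 0.85; then δ − 2.576 = Φ⁻¹(0.85) = 1.036, giving δ = 3.612.
(For δ > 0 the lower-tail rejection region contributes negligibly to power, so the one-term inversion is standard.)
δ = d·√(n/2) ⇒ n = 2(δ/d)² = 2 × (3.612 / 0.82)² = 38.81.
Round up to the next whole unit.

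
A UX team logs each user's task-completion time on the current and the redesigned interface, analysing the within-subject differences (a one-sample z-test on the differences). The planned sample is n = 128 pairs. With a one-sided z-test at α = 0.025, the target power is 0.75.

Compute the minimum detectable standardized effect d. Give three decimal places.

Required noncentrality: δ = z_{0.025} + z_{0.25} = 1.960 + 0.674 = 2.634.
δ = d·√n ⇒ d = δ/√n = 2.634/√128 = 0.2329.

d ≈ 0.233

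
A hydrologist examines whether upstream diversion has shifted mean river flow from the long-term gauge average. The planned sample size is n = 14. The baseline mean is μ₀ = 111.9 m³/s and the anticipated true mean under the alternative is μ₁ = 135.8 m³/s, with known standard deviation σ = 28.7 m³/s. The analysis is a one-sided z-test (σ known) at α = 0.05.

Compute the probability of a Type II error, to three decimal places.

β ≈ 0.071

Standardized effect: d = |μ₁ − μ₀| / σ = |135.8 − 111.9| / 28.7 = 0.8328
Noncentrality parameter: δ = d·√n = 0.8328 × √14 = 3.1159
Critical value for a one-sided test at α = 0.05: z_α = 1.645.
Power = P(Z > 1.645 − δ) = Φ(1.471) = 0.9294.
Type II error: β = 1 − power = 1 − 0.9294 = 0.0706.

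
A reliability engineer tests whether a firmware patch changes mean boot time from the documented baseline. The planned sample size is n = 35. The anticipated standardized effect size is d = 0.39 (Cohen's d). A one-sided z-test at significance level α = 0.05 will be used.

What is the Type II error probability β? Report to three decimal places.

Noncentrality parameter: δ = d·√n = 0.39 × √35 = 2.3073
Critical value for a one-sided test at α = 0.05: z_α = 1.645.
Power = Φ(δ − 1.645) = Φ(0.662) = 0.7461.
Type II error: β = 1 − power = 1 − 0.7461 = 0.2539.

β ≈ 0.254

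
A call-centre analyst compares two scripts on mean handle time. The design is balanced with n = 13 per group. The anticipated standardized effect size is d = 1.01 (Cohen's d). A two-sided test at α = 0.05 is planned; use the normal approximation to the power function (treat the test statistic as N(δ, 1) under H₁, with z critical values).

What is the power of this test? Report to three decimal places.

Power ≈ 0.731

Noncentrality parameter: δ = d·√(n/2) = 1.01 × √(13/2) = 2.5750
Critical value for a two-sided test at α = 0.05: z_{α/2} = 1.960.
Power = Φ(δ − 1.960) + Φ(−δ − 1.960) = Φ(0.615) + Φ(-4.535) = 0.7307 + 0.0000 = 0.7307.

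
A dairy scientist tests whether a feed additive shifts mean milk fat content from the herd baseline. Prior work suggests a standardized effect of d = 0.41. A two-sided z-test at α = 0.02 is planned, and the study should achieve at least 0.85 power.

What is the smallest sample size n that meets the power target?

Set Φ(δ − 2.326) = 0.85; then δ − 2.326 = Φ⁻¹(0.85) = 1.036, giving δ = 3.363.
(For δ > 0 the lower-tail rejection region contributes negligibly to power, so the one-term inversion is standard.)
δ = d·√n ⇒ n = (δ/d)² = (3.363 / 0.41)² = 67.27.
Rounding up, n = 68.

n = 68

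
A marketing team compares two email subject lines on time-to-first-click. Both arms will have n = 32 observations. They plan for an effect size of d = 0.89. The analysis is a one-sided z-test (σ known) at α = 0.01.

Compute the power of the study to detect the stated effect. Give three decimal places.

Power ≈ 0.891

Noncentrality parameter: δ = d·√(n/2) = 0.89 × √(32/2) = 3.5600
One-sided α = 0.01 → critical value z_{0.01} = 2.326.
Power = P(Z > 2.326 − δ) = Φ(1.234) = 0.8913.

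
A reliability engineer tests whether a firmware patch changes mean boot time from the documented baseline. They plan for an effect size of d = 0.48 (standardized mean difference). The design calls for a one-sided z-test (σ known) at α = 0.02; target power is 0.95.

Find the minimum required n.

Set Φ(δ − 2.054) = 0.95; then δ − 2.054 = Φ⁻¹(0.95) = 1.645, giving δ = 3.699.
δ = d·√n ⇒ n = (δ/d)² = (3.699 / 0.48)² = 59.37.
Round up to the next whole unit.

n = 60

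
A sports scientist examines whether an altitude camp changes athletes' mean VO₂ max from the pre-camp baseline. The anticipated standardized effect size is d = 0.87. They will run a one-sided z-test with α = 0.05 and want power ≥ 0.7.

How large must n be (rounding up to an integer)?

n = 7

For power 0.7 need Φ(δ − z_{0.05}) = 0.7, so δ = z_{0.05} + z_{0.30} = 1.645 + 0.524 = 2.169.
δ = d·√n ⇒ n = (δ/d)² = (2.169 / 0.87)² = 6.22.
Rounding up, n = 7.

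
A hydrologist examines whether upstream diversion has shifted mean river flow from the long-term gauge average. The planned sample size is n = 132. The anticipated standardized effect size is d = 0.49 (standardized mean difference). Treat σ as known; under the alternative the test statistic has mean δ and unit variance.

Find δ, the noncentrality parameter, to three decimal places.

δ = d·√n = 0.49 × √132 = 5.6297

δ ≈ 5.630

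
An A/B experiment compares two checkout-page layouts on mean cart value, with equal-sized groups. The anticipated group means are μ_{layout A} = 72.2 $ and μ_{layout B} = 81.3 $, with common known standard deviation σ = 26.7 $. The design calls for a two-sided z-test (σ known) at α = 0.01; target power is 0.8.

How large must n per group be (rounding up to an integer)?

Standardized effect: d = |μ_{layout A} − μ_{layout B}| / σ = |72.2 − 81.3| / 26.7 = 0.3408
Set Φ(δ − 2.576) = 0.8; then δ − 2.576 = Φ⁻¹(0.8) = 0.842, giving δ = 3.417.
(The Φ(−δ − z_{α/2}) term is vanishingly small for δ > 0 and is dropped in the standard sample-size formula.)
δ = d·√(n/2) ⇒ n = 2(δ/d)² = 2 × (3.417 / 0.3408)² = 201.08.
Rounding up, n = 202 per group.

n = 202 per group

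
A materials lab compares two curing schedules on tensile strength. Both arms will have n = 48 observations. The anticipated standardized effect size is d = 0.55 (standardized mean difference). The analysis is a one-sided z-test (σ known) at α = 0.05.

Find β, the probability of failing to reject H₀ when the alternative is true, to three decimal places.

Noncentrality parameter: δ = d·√(n/2) = 0.55 × √(48/2) = 2.6944
One-sided α = 0.05 → critical value z_{0.05} = 1.645.
Power = Φ(δ − 1.645) = Φ(1.050) = 0.8530.
Type II error: β = 1 − power = 1 − 0.8530 = 0.1470.

β ≈ 0.147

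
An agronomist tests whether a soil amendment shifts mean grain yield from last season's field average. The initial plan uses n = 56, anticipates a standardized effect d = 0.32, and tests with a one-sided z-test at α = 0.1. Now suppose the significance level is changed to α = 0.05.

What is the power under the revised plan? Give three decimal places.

Power ≈ 0.773

δ = d·√n = 0.32 × √56 = 2.3947 (unchanged). New critical value: z_{0.05} = 1.645.
Revised power = Φ(δ − 1.645) = Φ(0.750) = 0.7733.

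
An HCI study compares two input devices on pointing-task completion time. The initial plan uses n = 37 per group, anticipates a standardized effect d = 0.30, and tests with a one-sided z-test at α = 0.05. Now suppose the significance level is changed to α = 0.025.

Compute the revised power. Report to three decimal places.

Power ≈ 0.252

δ = d·√(n/2) = 0.30 × √(37/2) = 1.2903 (unchanged). New critical value: z_{0.025} = 1.960.
Revised power = Φ(δ − 1.960) = Φ(-0.670) = 0.2516.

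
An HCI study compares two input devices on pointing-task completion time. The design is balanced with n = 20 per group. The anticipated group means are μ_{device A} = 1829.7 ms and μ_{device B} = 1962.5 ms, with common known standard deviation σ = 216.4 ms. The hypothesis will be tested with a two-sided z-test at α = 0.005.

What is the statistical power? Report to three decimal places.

Power ≈ 0.193

Standardized effect: d = |μ_{device A} − μ_{device B}| / σ = |1829.7 − 1962.5| / 216.4 = 0.6137
Noncentrality parameter: δ = d·√(n/2) = 0.6137 × √(20/2) = 1.9406
Critical value for a two-sided test at α = 0.005: z_{α/2} = 2.807.
Power = Φ(δ − 2.807) + Φ(−δ − 2.807) = Φ(-0.866) + Φ(-4.748) = 0.1931 + 0.0000 = 0.1931.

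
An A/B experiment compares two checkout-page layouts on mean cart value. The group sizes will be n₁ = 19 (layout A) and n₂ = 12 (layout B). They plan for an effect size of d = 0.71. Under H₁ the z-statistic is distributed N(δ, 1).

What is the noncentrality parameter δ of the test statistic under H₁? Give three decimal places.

δ ≈ 1.926

The noncentrality parameter scales effect size by the design's sample-size factor: δ = d / √(1/n₁ + 1/n₂) = 0.71 / √(1/19 + 1/12) = 1.9255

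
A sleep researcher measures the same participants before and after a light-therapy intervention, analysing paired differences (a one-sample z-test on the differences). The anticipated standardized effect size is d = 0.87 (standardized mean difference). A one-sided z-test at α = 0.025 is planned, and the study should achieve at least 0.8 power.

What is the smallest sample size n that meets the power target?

n = 11

For power 0.8 need Φ(δ − z_{0.025}) = 0.8, so δ = z_{0.025} + z_{0.20} = 1.960 + 0.842 = 2.802.
δ = d·√n ⇒ n = (δ/d)² = (2.802 / 0.87)² = 10.37.
Rounding up, n = 11.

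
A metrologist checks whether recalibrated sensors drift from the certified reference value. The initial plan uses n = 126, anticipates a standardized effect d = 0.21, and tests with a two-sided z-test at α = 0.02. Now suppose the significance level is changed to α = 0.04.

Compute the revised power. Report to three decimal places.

δ = d·√n = 0.21 × √126 = 2.3572 (unchanged). New critical value: z_{0.02} = 2.054.
Revised power = Φ(δ − 2.054) + Φ(−δ − 2.054) = Φ(0.303) + Φ(-4.411) = 0.6192 + 0.0000 = 0.6192.

Power ≈ 0.619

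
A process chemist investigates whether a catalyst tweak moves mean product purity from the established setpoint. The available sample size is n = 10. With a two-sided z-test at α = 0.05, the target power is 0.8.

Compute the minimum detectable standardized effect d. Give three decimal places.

d ≈ 0.886

Need Φ(δ − 1.960) = 0.8, so δ = 1.960 + 0.842 = 2.802.
(The second rejection-region term Φ(−δ − z_{α/2}) is negligible and dropped.)
δ = d·√n ⇒ d = δ/√n = 2.802/√10 = 0.8859.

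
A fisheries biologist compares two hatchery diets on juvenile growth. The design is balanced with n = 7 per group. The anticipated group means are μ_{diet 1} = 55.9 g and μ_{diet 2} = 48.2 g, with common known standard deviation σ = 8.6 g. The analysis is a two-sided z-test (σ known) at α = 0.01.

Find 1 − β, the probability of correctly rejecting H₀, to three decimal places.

Standardized effect: d = |μ_{diet 1} − μ_{diet 2}| / σ = |55.9 − 48.2| / 8.6 = 0.8953
Noncentrality parameter: δ = d·√(n/2) = 0.8953 × √(7/2) = 1.6750
Two-sided α = 0.01 → critical value z_{0.005} = 2.576.
Power = Φ(δ − 2.576) + Φ(−δ − 2.576) = Φ(-0.901) + Φ(-4.251) = 0.1839 + 0.0000 = 0.1839.

Power ≈ 0.184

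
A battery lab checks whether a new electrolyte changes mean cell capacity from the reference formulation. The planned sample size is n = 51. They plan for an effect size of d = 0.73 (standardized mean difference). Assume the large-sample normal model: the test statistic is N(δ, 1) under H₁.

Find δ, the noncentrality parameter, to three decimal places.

δ ≈ 5.213

δ = d·√n = 0.73 × √51 = 5.2132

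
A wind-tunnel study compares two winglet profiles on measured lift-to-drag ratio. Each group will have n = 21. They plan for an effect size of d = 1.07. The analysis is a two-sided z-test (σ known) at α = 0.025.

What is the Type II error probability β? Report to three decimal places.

β ≈ 0.110

Noncentrality parameter: δ = d·√(n/2) = 1.07 × √(21/2) = 3.4672
Two-sided α = 0.025 → critical value z_{0.0125} = 2.241.
Power = Φ(δ − 2.241) + Φ(−δ − 2.241) = Φ(1.226) + Φ(-5.709) = 0.8899 + 0.0000 = 0.8899.
Type II error: β = 1 − power = 1 − 0.8899 = 0.1101.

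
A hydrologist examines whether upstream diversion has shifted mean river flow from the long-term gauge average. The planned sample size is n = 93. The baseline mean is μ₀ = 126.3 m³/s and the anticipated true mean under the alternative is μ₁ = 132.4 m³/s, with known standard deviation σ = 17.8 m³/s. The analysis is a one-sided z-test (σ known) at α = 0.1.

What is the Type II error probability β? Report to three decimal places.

β ≈ 0.022

Standardized effect: d = |μ₁ − μ₀| / σ = |132.4 − 126.3| / 17.8 = 0.3427
Noncentrality parameter: δ = d·√n = 0.3427 × √93 = 3.3048
One-sided α = 0.1 → critical value z_{0.1} = 1.282.
Power = P(Z > 1.282 − δ) = Φ(2.023) = 0.9785.
Type II error: β = 1 − power = 1 − 0.9785 = 0.0215.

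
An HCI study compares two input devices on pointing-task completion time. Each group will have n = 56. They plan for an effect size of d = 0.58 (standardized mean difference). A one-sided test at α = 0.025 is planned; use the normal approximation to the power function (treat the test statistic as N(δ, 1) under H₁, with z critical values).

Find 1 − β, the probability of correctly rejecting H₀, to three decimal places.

Noncentrality parameter: δ = d·√(n/2) = 0.58 × √(56/2) = 3.0691
Critical value for a one-sided test at α = 0.025: z_α = 1.960.
Power = Φ(δ − 1.960) = Φ(1.109) = 0.8663.

Power ≈ 0.866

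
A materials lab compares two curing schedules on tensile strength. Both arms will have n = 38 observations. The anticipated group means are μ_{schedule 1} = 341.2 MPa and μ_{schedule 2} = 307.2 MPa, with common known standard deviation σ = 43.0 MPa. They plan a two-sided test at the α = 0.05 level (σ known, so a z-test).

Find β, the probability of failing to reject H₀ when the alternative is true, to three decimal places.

Standardized effect: d = |μ_{schedule 1} − μ_{schedule 2}| / σ = |341.2 − 307.2| / 43.0 = 0.7907
Noncentrality parameter: δ = d·√(n/2) = 0.7907 × √(38/2) = 3.4466
Two-sided α = 0.05 → critical value z_{0.025} = 1.960.
Power = Φ(δ − 1.960) + Φ(−δ − 1.960) = Φ(1.487) + Φ(-5.407) = 0.9314 + 0.0000 = 0.9314.
Type II error: β = 1 − power = 1 − 0.9314 = 0.0686.

β ≈ 0.069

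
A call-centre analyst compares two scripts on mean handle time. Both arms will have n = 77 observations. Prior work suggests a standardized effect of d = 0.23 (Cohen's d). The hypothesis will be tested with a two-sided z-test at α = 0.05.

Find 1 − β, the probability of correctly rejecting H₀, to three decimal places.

Noncentrality parameter: δ = d·√(n/2) = 0.23 × √(77/2) = 1.4271
Two-sided α = 0.05 → critical value z_{0.025} = 1.960.
Power = Φ(δ − 1.960) + Φ(−δ − 1.960) = Φ(-0.533) + Φ(-3.387) = 0.2971 + 0.0004 = 0.2974.

Power ≈ 0.297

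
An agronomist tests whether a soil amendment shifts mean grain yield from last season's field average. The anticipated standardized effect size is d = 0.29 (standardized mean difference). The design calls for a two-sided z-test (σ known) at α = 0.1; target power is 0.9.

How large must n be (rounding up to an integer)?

n = 102

For power 0.9 need Φ(δ − z_{0.05}) = 0.9, so δ = z_{0.05} + z_{0.10} = 1.645 + 1.282 = 2.926.
(Ignoring the negligible lower-tail rejection probability gives the usual closed-form inversion.)
δ = d·√n ⇒ n = (δ/d)² = (2.926 / 0.29)² = 101.83.
Round up to the next whole unit.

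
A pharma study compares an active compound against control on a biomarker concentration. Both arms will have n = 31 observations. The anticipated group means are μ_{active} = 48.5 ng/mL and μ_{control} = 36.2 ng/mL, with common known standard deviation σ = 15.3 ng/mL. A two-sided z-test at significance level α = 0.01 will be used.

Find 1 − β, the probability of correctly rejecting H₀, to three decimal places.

Power ≈ 0.722

Standardized effect: d = |μ_{active} − μ_{control}| / σ = |48.5 − 36.2| / 15.3 = 0.8039
Noncentrality parameter: δ = d·√(n/2) = 0.8039 × √(31/2) = 3.1650
Critical value for a two-sided test at α = 0.01: z_{α/2} = 2.576.
Power = Φ(δ − 2.576) + Φ(−δ − 2.576) = Φ(0.589) + Φ(-5.741) = 0.7221 + 0.0000 = 0.7221.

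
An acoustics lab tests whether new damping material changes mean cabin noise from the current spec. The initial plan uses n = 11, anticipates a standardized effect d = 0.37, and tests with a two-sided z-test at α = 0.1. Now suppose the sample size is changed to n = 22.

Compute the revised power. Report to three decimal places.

With n = 22: δ = d·√n = 0.37 × √22 = 1.7355. Critical value z_{0.05} = 1.645.
Revised power = Φ(δ − 1.645) + Φ(−δ − 1.645) = Φ(0.091) + Φ(-3.380) = 0.5361 + 0.0004 = 0.5365.

Power ≈ 0.536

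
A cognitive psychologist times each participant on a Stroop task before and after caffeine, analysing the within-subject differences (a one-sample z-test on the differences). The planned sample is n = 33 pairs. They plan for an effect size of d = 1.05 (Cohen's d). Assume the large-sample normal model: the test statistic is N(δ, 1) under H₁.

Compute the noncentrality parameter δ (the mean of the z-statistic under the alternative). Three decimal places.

δ ≈ 6.032

δ = d·√n = 1.05 × √33 = 6.0318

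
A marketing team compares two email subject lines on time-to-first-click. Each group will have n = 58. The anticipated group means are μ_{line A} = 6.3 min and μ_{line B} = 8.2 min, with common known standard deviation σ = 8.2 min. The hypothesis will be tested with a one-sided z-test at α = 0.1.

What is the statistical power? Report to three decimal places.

Standardized effect: d = |μ_{line A} − μ_{line B}| / σ = |6.3 − 8.2| / 8.2 = 0.2317
Noncentrality parameter: δ = d·√(n/2) = 0.2317 × √(58/2) = 1.2478
Critical value for a one-sided test at α = 0.1: z_α = 1.282.
Power = P(Z > 1.282 − δ) = Φ(-0.034) = 0.4865.

Power ≈ 0.487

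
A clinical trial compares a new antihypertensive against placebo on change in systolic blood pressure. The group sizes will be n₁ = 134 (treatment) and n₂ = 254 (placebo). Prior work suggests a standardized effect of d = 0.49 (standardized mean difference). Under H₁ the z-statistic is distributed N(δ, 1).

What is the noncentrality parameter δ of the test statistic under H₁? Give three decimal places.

δ ≈ 4.589

The noncentrality parameter scales effect size by the design's sample-size factor: δ = d / √(1/n₁ + 1/n₂) = 0.49 / √(1/134 + 1/254) = 4.5893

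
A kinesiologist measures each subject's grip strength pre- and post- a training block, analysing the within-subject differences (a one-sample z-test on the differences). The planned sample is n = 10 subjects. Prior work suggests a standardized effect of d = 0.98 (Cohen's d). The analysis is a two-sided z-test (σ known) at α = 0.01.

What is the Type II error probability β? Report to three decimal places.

Noncentrality parameter: δ = d·√n = 0.98 × √10 = 3.0990
Critical value for a two-sided test at α = 0.01: z_{α/2} = 2.576.
Power = Φ(δ − 2.576) + Φ(−δ − 2.576) = Φ(0.523) + Φ(-5.675) = 0.6996 + 0.0000 = 0.6996.
Type II error: β = 1 − power = 1 − 0.6996 = 0.3004.

β ≈ 0.300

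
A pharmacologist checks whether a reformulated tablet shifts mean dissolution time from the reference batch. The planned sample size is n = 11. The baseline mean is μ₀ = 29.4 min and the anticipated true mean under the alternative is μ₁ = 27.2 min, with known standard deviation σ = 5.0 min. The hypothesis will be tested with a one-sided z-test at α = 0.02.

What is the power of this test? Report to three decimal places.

Power ≈ 0.276

Standardized effect: d = |μ₁ − μ₀| / σ = |27.2 − 29.4| / 5.0 = 0.4400
Noncentrality parameter: δ = d·√n = 0.4400 × √11 = 1.4593
Critical value for a one-sided test at α = 0.02: z_α = 2.054.
Power = P(Z > 2.054 − δ) = Φ(-0.594) = 0.2761.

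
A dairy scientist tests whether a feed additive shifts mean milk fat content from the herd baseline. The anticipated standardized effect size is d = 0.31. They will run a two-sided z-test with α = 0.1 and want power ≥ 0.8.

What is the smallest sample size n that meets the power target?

For power 0.8 need Φ(δ − z_{0.05}) = 0.8, so δ = z_{0.05} + z_{0.20} = 1.645 + 0.842 = 2.486.
(The Φ(−δ − z_{α/2}) term is vanishingly small for δ > 0 and is dropped in the standard sample-size formula.)
δ = d·√n ⇒ n = (δ/d)² = (2.486 / 0.31)² = 64.33.
Round up to the next whole unit.

n = 65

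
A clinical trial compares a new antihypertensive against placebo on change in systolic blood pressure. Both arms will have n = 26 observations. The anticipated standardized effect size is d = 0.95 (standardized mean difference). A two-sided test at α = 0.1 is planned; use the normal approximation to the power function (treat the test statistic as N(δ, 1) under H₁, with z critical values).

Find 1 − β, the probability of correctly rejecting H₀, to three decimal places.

Noncentrality parameter: δ = d·√(n/2) = 0.95 × √(26/2) = 3.4253
Critical value for a two-sided test at α = 0.1: z_{α/2} = 1.645.
Power = Φ(δ − 1.645) + Φ(−δ − 1.645) = Φ(1.780) + Φ(-5.070) = 0.9625 + 0.0000 = 0.9625.

Power ≈ 0.962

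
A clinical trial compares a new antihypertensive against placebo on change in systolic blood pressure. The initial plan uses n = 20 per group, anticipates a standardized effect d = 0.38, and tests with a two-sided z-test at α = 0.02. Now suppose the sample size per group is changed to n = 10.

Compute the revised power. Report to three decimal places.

Power ≈ 0.071

With n = 10 per group: δ = d·√(n/2) = 0.38 × √(10/2) = 0.8497. Critical value z_{0.01} = 2.326.
Revised power = Φ(δ − 2.326) + Φ(−δ − 2.326) = Φ(-1.477) + Φ(-3.176) = 0.0699 + 0.0007 = 0.0706.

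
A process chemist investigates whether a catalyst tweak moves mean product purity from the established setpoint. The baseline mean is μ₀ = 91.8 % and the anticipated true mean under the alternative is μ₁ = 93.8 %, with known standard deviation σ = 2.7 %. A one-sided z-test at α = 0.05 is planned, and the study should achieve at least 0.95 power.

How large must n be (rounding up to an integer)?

n = 20

Standardized effect: d = |μ₁ − μ₀| / σ = |93.8 − 91.8| / 2.7 = 0.7407
Set Φ(δ − 1.645) = 0.95; then δ − 1.645 = Φ⁻¹(0.95) = 1.645, giving δ = 3.290.
δ = d·√n ⇒ n = (δ/d)² = (3.290 / 0.7407)² = 19.72.
Rounding up, n = 20.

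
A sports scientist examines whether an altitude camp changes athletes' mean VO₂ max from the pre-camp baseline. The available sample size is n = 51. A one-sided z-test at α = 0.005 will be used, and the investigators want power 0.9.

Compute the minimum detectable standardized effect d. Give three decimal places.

Need Φ(δ − 2.576) = 0.9, so δ = 2.576 + 1.282 = 3.857.
δ = d·√n ⇒ d = δ/√n = 3.857/√51 = 0.5401.

d ≈ 0.540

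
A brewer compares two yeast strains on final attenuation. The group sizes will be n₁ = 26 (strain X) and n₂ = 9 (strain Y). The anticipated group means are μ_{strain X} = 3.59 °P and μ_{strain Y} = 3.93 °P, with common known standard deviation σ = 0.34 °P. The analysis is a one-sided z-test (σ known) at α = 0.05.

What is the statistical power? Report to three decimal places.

Power ≈ 0.827

Standardized effect: d = |μ_{strain X} − μ_{strain Y}| / σ = |3.59 − 3.93| / 0.34 = 1.0000
Noncentrality parameter: δ = d / √(1/n₁ + 1/n₂) = 1.0000 / √(1/26 + 1/9) = 2.5857
One-sided α = 0.05 → critical value z_{0.05} = 1.645.
Power = P(Z > 1.645 − δ) = Φ(0.941) = 0.8266.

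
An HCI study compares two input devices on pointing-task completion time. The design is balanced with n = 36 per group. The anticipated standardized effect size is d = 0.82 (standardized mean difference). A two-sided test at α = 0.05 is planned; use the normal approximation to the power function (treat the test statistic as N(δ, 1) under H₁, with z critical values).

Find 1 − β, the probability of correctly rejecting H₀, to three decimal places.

Power ≈ 0.936

Noncentrality parameter: λ = d·√(n/2) = 0.82 × √(36/2) = 3.4790
Critical value for a two-sided test at α = 0.05: z_{α/2} = 1.960.
Power = Φ(λ − 1.960) + Φ(−λ − 1.960) = Φ(1.519) + Φ(-5.439) = 0.9356 + 0.0000 = 0.9356.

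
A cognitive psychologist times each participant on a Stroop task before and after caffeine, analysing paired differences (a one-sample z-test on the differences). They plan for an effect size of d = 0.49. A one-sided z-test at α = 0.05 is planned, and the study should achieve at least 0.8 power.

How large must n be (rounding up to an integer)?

For power 0.8 need Φ(δ − z_{0.05}) = 0.8, so δ = z_{0.05} + z_{0.20} = 1.645 + 0.842 = 2.486.
δ = d·√n ⇒ n = (δ/d)² = (2.486 / 0.49)² = 25.75.
Rounding up, n = 26.

n = 26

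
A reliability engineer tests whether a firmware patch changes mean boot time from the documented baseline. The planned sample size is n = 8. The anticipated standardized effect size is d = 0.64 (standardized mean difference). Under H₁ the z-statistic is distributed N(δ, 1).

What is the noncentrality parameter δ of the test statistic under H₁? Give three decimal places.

δ = d·√n = 0.64 × √8 = 1.8102

δ ≈ 1.810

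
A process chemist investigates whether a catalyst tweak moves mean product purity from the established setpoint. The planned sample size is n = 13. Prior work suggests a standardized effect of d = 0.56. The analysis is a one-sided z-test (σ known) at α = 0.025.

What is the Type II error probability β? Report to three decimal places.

β ≈ 0.476

Noncentrality parameter: λ = d·√n = 0.56 × √13 = 2.0191
One-sided α = 0.025 → critical value z_{0.025} = 1.960.
Power = P(Z > 1.960 − λ) = Φ(0.059) = 0.5236.
Type II error: β = 1 − power = 1 − 0.5236 = 0.4764.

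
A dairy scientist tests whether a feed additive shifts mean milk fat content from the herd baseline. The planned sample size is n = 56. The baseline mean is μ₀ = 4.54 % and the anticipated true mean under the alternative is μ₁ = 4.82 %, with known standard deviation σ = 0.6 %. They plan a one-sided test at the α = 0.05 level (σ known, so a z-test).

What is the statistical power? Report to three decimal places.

Standardized effect: d = |μ₁ − μ₀| / σ = |4.82 − 4.54| / 0.6 = 0.4667
Noncentrality parameter: δ = d·√n = 0.4667 × √56 = 3.4922
Critical value for a one-sided test at α = 0.05: z_α = 1.645.
Power = Φ(δ − 1.645) = Φ(1.847) = 0.9677.

Power ≈ 0.968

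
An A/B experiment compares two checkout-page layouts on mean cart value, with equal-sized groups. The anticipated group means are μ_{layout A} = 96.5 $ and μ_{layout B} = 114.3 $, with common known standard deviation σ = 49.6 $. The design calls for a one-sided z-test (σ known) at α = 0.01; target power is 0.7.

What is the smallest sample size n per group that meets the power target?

n = 127 per group

Standardized effect: d = |μ_{layout A} − μ_{layout B}| / σ = |96.5 − 114.3| / 49.6 = 0.3589
For power 0.7 need Φ(δ − z_{0.01}) = 0.7, so δ = z_{0.01} + z_{0.30} = 2.326 + 0.524 = 2.851.
δ = d·√(n/2) ⇒ n = 2(δ/d)² = 2 × (2.851 / 0.3589)² = 126.20.
Rounding up, n = 127 per group.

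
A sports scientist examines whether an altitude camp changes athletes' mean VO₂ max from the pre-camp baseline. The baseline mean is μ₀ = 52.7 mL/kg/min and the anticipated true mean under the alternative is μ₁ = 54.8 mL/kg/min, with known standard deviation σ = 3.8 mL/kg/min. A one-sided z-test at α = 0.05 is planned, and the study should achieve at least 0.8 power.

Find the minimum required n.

Standardized effect: d = |μ₁ − μ₀| / σ = |54.8 − 52.7| / 3.8 = 0.5526
For power 0.8 need Φ(δ − z_{0.05}) = 0.8, so δ = z_{0.05} + z_{0.20} = 1.645 + 0.842 = 2.486.
δ = d·√n ⇒ n = (δ/d)² = (2.486 / 0.5526)² = 20.24.
Round up to the next whole unit.

n = 21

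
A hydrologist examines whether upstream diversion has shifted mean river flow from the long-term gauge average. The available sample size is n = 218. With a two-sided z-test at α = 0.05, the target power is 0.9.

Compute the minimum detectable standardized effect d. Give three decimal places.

d ≈ 0.220

Required noncentrality: δ = z_{0.025} + z_{0.10} = 1.960 + 1.282 = 3.242.
(Lower-tail contribution to power is negligible for δ > 0.)
δ = d·√n ⇒ d = δ/√n = 3.242/√218 = 0.2195.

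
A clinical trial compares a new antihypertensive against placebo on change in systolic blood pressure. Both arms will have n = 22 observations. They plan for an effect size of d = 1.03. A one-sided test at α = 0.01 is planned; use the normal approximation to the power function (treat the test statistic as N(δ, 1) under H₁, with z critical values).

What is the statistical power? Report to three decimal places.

Power ≈ 0.862

Noncentrality parameter: δ = d·√(n/2) = 1.03 × √(22/2) = 3.4161
Critical value for a one-sided test at α = 0.01: z_α = 2.326.
Power = P(Z > 2.326 − δ) = Φ(1.090) = 0.8621.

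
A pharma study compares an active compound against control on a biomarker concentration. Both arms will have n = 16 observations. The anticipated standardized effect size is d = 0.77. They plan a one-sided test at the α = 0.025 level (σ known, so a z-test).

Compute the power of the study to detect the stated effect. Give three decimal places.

Noncentrality parameter: δ = d·√(n/2) = 0.77 × √(16/2) = 2.1779
One-sided α = 0.025 → critical value z_{0.025} = 1.960.
Power = P(Z > 1.960 − δ) = Φ(0.218) = 0.5863.

Power ≈ 0.586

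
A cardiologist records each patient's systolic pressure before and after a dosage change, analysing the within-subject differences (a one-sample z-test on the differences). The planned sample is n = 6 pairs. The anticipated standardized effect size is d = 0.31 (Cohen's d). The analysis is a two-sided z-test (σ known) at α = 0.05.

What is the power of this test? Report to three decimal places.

Power ≈ 0.118

Noncentrality parameter: δ = d·√n = 0.31 × √6 = 0.7593
Two-sided α = 0.05 → critical value z_{0.025} = 1.960.
Power = Φ(δ − 1.960) + Φ(−δ − 1.960) = Φ(-1.201) + Φ(-2.719) = 0.1149 + 0.0033 = 0.1182.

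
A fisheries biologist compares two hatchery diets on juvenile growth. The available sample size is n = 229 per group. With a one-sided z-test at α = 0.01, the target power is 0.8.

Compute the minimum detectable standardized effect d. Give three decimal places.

Required noncentrality: δ = z_{0.01} + z_{0.20} = 2.326 + 0.842 = 3.168.
δ = d·√(n/2) ⇒ d = δ/√(n/2) = 3.168/√(229/2) = 0.2961.

d ≈ 0.296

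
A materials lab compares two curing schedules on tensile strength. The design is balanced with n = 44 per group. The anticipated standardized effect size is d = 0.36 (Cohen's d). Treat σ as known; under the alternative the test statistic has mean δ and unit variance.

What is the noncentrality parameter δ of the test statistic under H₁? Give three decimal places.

The noncentrality parameter scales effect size by the design's sample-size factor: δ = d·√(n/2) = 0.36 × √(44/2) = 1.6885

δ ≈ 1.689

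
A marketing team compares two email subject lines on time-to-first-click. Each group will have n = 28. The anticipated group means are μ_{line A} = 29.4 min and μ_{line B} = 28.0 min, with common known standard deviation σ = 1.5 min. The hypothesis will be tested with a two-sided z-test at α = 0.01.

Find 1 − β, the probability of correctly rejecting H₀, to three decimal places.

Standardized effect: d = |μ_{line A} − μ_{line B}| / σ = |29.4 − 28.0| / 1.5 = 0.9333
Noncentrality parameter: δ = d·√(n/2) = 0.9333 × √(28/2) = 3.4922
Critical value for a two-sided test at α = 0.01: z_{α/2} = 2.576.
Power = Φ(δ − 2.576) + Φ(−δ − 2.576) = Φ(0.916) + Φ(-6.068) = 0.8203 + 0.0000 = 0.8203.

Power ≈ 0.820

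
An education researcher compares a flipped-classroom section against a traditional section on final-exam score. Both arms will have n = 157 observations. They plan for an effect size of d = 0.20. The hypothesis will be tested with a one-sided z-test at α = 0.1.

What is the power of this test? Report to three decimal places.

Power ≈ 0.688

Noncentrality parameter: δ = d·√(n/2) = 0.20 × √(157/2) = 1.7720
Critical value for a one-sided test at α = 0.1: z_α = 1.282.
Power = Φ(δ − 1.282) = Φ(0.490) = 0.6881.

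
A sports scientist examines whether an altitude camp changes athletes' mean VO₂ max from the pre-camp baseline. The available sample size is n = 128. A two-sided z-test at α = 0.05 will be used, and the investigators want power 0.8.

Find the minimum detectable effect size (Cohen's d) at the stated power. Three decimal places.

d ≈ 0.248

Need Φ(δ − 1.960) = 0.8, so δ = 1.960 + 0.842 = 2.802.
(The second rejection-region term Φ(−δ − z_{α/2}) is negligible and dropped.)
δ = d·√n ⇒ d = δ/√n = 2.802/√128 = 0.2476.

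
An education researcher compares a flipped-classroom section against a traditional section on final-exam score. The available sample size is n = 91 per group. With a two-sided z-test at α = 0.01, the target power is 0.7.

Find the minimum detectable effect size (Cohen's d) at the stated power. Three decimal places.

d ≈ 0.460

Required noncentrality: δ = z_{0.005} + z_{0.30} = 2.576 + 0.524 = 3.100.
(Lower-tail contribution to power is negligible for δ > 0.)
δ = d·√(n/2) ⇒ d = δ/√(n/2) = 3.100/√(91/2) = 0.4596.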